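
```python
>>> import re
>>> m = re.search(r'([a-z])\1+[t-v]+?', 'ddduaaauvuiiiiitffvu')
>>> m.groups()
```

('d',)

The match spans [0:4] → 'dddu'.
Captured: group 1 = 'd'.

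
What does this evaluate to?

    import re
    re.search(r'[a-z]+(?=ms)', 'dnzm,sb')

None

Lookahead/lookbehind check context without consuming it, so the matched span excludes the asserted characters.
Here the pattern never matches, so the call returns None.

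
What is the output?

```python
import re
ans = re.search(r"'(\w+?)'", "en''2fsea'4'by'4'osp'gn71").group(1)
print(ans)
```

Unlike `match`, `search` isn't anchored — it looks for the pattern anywhere in the string.
The match spans [3:10] → "'2fsea'".
Captured: group 1 = '2fsea'.

2fsea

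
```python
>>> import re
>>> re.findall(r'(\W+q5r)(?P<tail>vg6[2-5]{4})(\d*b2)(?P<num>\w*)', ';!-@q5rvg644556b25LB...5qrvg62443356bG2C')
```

[(';!-@q5r', 'vg64455', '6b2', '5LB')]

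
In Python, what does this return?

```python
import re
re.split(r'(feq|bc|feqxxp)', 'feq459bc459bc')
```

['', 'feq', '459', 'bc', '459', 'bc', '']

The group in the pattern means `split` returns the separators' captures alongside the pieces.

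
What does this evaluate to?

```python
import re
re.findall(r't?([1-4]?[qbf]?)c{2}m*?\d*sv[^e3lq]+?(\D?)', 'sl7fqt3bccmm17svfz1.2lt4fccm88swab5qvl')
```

[('3b', 'z')]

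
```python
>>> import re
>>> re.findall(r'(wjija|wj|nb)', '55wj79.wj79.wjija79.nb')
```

Branches in `(...|...)` are attempted left-to-right; the first branch that allows the whole pattern to succeed is taken.
Because there's exactly one group, `findall` drops the full match and keeps group 1 from each hit.

['wj', 'wj', 'wjija', 'nb']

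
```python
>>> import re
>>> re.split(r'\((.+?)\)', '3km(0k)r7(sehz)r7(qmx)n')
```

['3km', '0k', 'r7', 'sehz', 'r7', 'qmx', 'n']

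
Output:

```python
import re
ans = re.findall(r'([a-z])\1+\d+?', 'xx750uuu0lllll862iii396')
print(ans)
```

['x', 'u', 'l', 'i']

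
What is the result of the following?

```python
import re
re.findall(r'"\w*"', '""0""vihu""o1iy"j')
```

['""', '""', '""']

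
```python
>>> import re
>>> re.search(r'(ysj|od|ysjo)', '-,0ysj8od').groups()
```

The match spans [3:6] → 'ysj'.
Captured: group 1 = 'ysj'.

('ysj',)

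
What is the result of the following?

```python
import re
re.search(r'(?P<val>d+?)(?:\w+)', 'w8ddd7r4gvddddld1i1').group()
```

This matches one or more of a literal 'd' (lazy) (captured as 'val'); then one or more of a word character (non-capturing group).
Unlike `match`, `search` isn't anchored — it looks for the pattern anywhere in the string.
The match spans [2:19] → 'ddd7r4gvddddld1i1'.
Captured: group 1 = 'd'.

'ddd7r4gvddddld1i1'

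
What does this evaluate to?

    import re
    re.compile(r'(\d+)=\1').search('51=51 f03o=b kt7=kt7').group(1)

'51'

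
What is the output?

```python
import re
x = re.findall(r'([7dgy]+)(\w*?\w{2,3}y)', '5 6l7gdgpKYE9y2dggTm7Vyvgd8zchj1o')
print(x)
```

[('7gdg', 'pKYE9y'), ('dgg', 'Tm7Vy')]

With the lazy modifier that quantifier settles for the fewest repetitions that let the rest of the pattern succeed (the atoms after it are unaffected and can still be greedy).
2 groups means each result is a tuple of 2 captured strings — 2 here.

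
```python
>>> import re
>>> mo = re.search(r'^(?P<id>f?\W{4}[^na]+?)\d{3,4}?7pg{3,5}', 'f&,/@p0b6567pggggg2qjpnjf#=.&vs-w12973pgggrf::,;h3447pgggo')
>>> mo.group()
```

'f&,/@p0b6567pggggg'

The pattern matches anchored at the start of the string; then optionally the literal 'f', then exactly 4 of a non-word character, then one or more of any character except [na] (lazy) (captured as 'id'); then 3 to 4 of a digit (lazy), then the literal '7p', then 3 to 5 of the literal 'g'.
`search` walks the string left to right and returns the first match it finds.
The match spans [0:18] → 'f&,/@p0b6567pggggg'.
Captured: group 1 = 'f&,/@p0b'.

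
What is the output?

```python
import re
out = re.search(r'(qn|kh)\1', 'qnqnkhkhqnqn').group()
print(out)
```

qnqn

A backreference is literal: `\1` must see the identical characters the first group matched.
`re.search` scans for the first position where the pattern succeeds.
The match spans [0:4] → 'qnqn'.
Captured: group 1 = 'qn'.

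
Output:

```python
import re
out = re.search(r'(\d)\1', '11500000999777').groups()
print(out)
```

('1',)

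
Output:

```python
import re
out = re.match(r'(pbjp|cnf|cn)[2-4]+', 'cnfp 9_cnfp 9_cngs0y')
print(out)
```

None

`re.match` won't scan ahead — the pattern has to work from the very first character.
Here the string doesn't start with a match, so the call returns None.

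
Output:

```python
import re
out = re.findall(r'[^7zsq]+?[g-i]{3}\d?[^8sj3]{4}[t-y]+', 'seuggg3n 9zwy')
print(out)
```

The pattern matches one or more of any character except [7zsq] (lazy); then exactly 3 of a character in [g-i], then optionally a digit; then exactly 4 of any character except [8sj3], then one or more of a character in [t-y].
Matches: at [1:13] → 'euggg3n 9zwy'.
With no groups in the pattern, `findall` gives back each whole match — 1 here.

['euggg3n 9zwy']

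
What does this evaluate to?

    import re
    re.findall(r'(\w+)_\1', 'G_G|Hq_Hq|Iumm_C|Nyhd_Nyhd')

The backreference `\1` re-matches whatever the first group consumed, character for character.
Because there's exactly one group, `findall` drops the full match and keeps group 1 from each hit.

['G', 'Hq', 'Nyhd']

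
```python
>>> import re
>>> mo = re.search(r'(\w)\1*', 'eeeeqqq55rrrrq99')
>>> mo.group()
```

The backreference `\1` re-matches whatever the first group consumed, character for character.
The match spans [0:4] → 'eeee'.

'eeee'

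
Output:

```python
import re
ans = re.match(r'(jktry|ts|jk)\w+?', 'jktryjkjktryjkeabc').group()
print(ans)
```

`match` is anchored at position 0; if the pattern doesn't fit there, it returns None.
The match spans [0:6] → 'jktryj'.

jktryj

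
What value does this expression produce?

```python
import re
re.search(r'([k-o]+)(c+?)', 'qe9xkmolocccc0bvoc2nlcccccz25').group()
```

'kmoloc'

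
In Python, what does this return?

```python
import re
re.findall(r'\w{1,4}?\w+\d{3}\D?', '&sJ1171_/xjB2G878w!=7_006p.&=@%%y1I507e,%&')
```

['sJ1171_', 'xjB2G878w', '7_006p', 'y1I507e']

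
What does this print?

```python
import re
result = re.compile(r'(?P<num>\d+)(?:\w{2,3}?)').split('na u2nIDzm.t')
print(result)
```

['na u', '2', 'Dzm.t']

This matches one or more of a digit (captured as 'num'); then 2 to 3 of a word character (lazy) (non-capturing group).
The `?` after the quantifier makes it lazy — it takes as little as possible before letting the rest of the pattern try.
Matches to split on: at [4:7] → '2nI'.
With a capturing group present, the delimiter's captured portion is kept in the result list.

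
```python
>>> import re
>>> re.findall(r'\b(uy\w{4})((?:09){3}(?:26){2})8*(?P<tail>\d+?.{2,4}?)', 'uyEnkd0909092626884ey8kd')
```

[('uyEnkd', '0909092626', '4ey')]

This matches a word boundary (`\b`, zero-width); then the literal 'uy', then exactly 4 of a word character (captured); then the literal '09' repeated 3 times, then the literal '26' repeated 2 times (captured); then zero or more of a literal '8'; then one or more of a digit (lazy), then 2 to 4 of any character (lazy) (captured as 'tail').
A `+?`/`*?`/`{m,n}?` starts at its minimum and grows only as far as needed for what follows to match.
Matches: at [0:21] match 'uyEnkd0909092626884ey', groups = ('uyEnkd', '0909092626', '4ey').
With 3 capturing groups, `findall` returns a 3-tuple per match.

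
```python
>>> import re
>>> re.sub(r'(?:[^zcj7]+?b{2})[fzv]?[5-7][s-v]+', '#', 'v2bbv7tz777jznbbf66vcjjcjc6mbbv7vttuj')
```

'#z777jznbbf66vcjjcjc#j'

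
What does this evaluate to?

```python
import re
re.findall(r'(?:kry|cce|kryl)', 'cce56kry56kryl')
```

Alternation isn't longest-match — the leftmost alternative that fits at this position is chosen.
Matches: at [0:3] → 'cce'; at [5:8] → 'kry'; at [10:13] → 'kry'.
With no groups in the pattern, `findall` gives back each whole match — 3 here.

['cce', 'kry', 'kry']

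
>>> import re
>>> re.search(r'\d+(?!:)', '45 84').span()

(0, 2)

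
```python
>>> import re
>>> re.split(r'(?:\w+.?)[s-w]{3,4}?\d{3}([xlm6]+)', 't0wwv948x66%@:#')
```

The pattern matches one or more of a word character, then optionally any character (non-capturing group); then 3 to 4 of a character in [s-w] (lazy), then exactly 3 of a digit; then one or more of one of [xlm6] (captured).
Matches to split on: at [0:11] → 't0wwv948x66'.
Because the pattern has a capturing group, `split` also inserts each captured text between the pieces.

['', 'x66', '%@:#']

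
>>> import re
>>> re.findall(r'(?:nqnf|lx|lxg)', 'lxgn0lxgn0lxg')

['lx', 'lx', 'lx']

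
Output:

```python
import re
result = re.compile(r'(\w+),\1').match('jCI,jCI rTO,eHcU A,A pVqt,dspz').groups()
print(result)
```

('jCI',)

After group 1 captures some text, `\1` only succeeds where that same text appears again.
`re.match` only tries the pattern at the start of the string.
The match spans [0:7] → 'jCI,jCI'.
Captured: group 1 = 'jCI'.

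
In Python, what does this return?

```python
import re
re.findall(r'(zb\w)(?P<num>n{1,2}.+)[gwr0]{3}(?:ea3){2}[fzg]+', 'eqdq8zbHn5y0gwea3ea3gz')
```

This matches the literal 'z', then the literal 'b', then a word character (captured); then 1 to 2 of a literal 'n', then one or more of any character (captured as 'num'); then exactly 3 of one of [gwr0], then the literal 'ea3' repeated 2 times, then one or more of one of [fzg].
Multiple groups make `findall` return tuples — one 2-tuple for the one match.

[('zbH', 'n5y')]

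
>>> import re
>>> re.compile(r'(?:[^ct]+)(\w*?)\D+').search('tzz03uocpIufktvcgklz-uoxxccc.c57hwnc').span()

Pattern: one or more of any character except [ct] (non-capturing group); then zero or more of a word character (lazy) (captured); then one or more of a non-digit.
`search` walks the string left to right and returns the first match it finds.
The match spans [1:30] → 'zz03uocpIufktvcgklz-uoxxccc.c'.
Captured: group 1 = ''.

(1, 30)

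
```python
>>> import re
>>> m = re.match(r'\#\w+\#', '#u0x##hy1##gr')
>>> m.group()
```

With `match`, the pattern is implicitly anchored at the beginning.
The match spans [0:5] → '#u0x#'.

'#u0x#'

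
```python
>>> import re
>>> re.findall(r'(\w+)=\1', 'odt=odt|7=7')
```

['odt', '7']

`\1` has to match the exact text group 1 already captured.
Matches: at [0:7] match 'odt=odt', group 1 = 'odt'; at [8:11] match '7=7', group 1 = '7'.
Because there's exactly one group, `findall` drops the full match and keeps group 1 from each hit.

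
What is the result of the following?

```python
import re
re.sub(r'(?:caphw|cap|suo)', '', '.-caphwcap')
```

Branches in `(...|...)` are attempted left-to-right; the first branch that allows the whole pattern to succeed is taken.
Each match is replaced by ''.

'.-'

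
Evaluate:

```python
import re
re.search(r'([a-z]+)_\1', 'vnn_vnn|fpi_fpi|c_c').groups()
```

`\1` has to match the exact text group 1 already captured.
Unlike `match`, `search` isn't anchored — it looks for the pattern anywhere in the string.
The match spans [0:7] → 'vnn_vnn'.
Captured: group 1 = 'vnn'.

('vnn',)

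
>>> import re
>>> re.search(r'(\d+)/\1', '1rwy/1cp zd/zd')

None

`\1` has to match the exact text group 1 already captured.
Here nothing in the string fits, so the call returns None.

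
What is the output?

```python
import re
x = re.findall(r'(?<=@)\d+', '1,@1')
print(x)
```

Lookahead/lookbehind check context without consuming it, so the matched span excludes the asserted characters.
Scanning left to right: at [3:4] → '1'.
No capturing groups, so `findall` returns the 1 full match string.

['1']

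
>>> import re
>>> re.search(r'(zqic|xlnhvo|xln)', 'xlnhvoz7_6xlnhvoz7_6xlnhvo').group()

'xlnhvo'

Alternation tries branches left to right and keeps the first one that lets the overall match succeed at that position.
The match spans [0:6] → 'xlnhvo'.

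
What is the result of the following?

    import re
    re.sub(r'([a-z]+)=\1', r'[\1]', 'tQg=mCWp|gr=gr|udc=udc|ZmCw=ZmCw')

A backreference is literal: `\1` must see the identical characters the first group matched.
The replacement refers to a captured group, so each match is rewritten using its own captured text.

'tQg=mCWp|[gr]|[udc]|ZmCw=ZmCw'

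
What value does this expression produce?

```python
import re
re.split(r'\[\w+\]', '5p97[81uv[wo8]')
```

['5p97[81uv', '']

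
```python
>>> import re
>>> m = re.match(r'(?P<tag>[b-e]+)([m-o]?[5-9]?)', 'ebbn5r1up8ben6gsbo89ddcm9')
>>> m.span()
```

(0, 5)

`match` is anchored at position 0; if the pattern doesn't fit there, it returns None.
The match spans [0:5] → 'ebbn5'.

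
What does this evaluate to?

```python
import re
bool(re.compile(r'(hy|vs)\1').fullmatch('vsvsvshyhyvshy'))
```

`fullmatch` succeeds only if the pattern covers the string from start to end.
Here there's no way to consume every character, so the call returns None, and `bool(None)` is False.

False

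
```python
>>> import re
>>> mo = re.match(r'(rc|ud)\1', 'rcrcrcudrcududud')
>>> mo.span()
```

`re.match` only tries the pattern at the start of the string.
The match spans [0:4] → 'rcrc'.

(0, 4)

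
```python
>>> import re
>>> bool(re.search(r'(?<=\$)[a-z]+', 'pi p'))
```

False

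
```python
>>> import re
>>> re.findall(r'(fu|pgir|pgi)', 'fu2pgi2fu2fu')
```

Because there's exactly one group, `findall` drops the full match and keeps group 1 from each hit.

['fu', 'pgi', 'fu', 'fu']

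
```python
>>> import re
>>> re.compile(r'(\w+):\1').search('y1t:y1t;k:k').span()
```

`\1` has to match the exact text group 1 already captured.
`re.search` tries every starting position until one works.
The match spans [0:7] → 'y1t:y1t'.
Captured: group 1 = 'y1t'.

(0, 7)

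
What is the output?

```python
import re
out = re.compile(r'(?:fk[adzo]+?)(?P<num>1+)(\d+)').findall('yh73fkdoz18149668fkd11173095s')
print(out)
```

[('1', '8149668'), ('111', '73095')]

The pattern matches the literal 'fk', then one or more of one of [adzo] (lazy) (non-capturing group); then one or more of a literal '1' (captured as 'num'); then one or more of a digit (captured).
Multiple groups make `findall` return tuples — one 2-tuple for each match.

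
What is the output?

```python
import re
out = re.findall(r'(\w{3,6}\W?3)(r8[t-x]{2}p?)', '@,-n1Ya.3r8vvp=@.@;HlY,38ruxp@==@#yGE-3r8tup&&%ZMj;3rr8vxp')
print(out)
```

[('n1Ya.3', 'r8vvp'), ('yGE-3', 'r8tup')]

Pattern: 3 to 6 of a word character, then optionally a non-word character, then the literal '3' (captured); then the literal 'r8', then exactly 2 of a character in [t-x], then optionally a literal 'p' (captured).
2 groups means each result is a tuple of 2 captured strings — 2 here.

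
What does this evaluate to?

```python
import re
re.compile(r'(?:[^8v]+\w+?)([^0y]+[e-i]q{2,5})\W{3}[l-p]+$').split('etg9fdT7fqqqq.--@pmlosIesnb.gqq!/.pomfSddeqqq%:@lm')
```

Pattern: one or more of any character except [8v], then one or more of a word character (lazy) (non-capturing group); then one or more of any character except [0y], then a character in [e-i], then 2 to 5 of a literal 'q' (captured); then exactly 3 of a non-word character, then one or more of a character in [l-p]; then anchored at the end.
Matches to split on: at [0:50] → 'etg9fdT7fqqqq.--@pmlosIesnb.gqq!/.pomfSddeqqq%:@lm'.
`re.split` interleaves the captured-group text with the surrounding fragments.

['', 'deqqq', '']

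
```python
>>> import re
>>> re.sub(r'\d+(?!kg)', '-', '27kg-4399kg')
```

'-7kg--9kg'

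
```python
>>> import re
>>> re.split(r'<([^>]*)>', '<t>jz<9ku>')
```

['', 't', 'jz', '9ku', '']

Matches to split on: at [0:3] → '<t>'; at [5:10] → '<9ku>'.
`re.split` interleaves the captured-group text with the surrounding fragments.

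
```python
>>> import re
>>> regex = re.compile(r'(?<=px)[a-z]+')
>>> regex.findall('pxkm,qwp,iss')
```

The `(?=…)`/`(?<=…)` assertion just peeks at neighbouring text; it doesn't advance the match position.
Scanning left to right: at [2:4] → 'km'.
Since nothing is captured, `findall` lists the 1 matched substring directly.

['km']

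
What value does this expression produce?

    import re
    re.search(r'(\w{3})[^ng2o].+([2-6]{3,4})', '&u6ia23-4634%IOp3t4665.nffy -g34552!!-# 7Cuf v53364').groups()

('u6i', '364')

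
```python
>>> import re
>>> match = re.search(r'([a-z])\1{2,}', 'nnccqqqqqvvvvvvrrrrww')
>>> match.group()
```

'qqqqq'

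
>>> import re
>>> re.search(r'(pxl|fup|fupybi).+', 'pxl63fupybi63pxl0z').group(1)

`re.search` scans for the first position where the pattern succeeds.
The match spans [0:18] → 'pxl63fupybi63pxl0z'.
Captured: group 1 = 'pxl'.

'pxl'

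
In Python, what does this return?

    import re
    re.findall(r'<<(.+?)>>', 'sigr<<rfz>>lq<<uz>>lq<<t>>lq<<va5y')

The `?` after the quantifier makes it lazy — it takes as little as possible before letting the rest of the pattern try.
Walking the string: at [4:11] match '<<rfz>>', group 1 = 'rfz'; at [13:19] match '<<uz>>', group 1 = 'uz'; at [21:26] match '<<t>>', group 1 = 't'.
`findall` collects group 1 from each match (3 total).

['rfz', 'uz', 't']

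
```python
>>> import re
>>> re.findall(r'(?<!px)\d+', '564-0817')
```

['564', '0817']

Because the assertion is negative and zero-width, positions next to the forbidden text are skipped.
Matches: at [0:3] → '564'; at [4:8] → '0817'.
With no groups in the pattern, `findall` gives back each whole match — 2 here.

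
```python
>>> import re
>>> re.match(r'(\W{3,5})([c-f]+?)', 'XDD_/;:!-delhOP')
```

None

Pattern: 3 to 5 of a non-word character (captured); then one or more of a character in [c-f] (lazy) (captured).
`re.match` only tries the pattern at the start of the string.
Here position 0 doesn't satisfy it, so the call returns None.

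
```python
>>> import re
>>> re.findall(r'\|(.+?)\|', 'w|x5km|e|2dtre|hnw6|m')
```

A non-greedy quantifier consumes as few characters as it can — just enough that the remainder of the pattern still matches from where it stops; whatever follows it matches normally.
Walking the string: at [1:7] match '|x5km|', group 1 = 'x5km'; at [8:15] match '|2dtre|', group 1 = '2dtre'.
One capturing group, so `findall` returns just the captured substring from each match — 2 in all.

['x5km', '2dtre']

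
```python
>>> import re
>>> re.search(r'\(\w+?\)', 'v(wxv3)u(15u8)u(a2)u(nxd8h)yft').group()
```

The match spans [1:7] → '(wxv3)'.

'(wxv3)'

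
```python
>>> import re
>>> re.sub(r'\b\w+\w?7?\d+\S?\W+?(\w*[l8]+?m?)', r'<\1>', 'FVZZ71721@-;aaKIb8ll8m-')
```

'<aaKIb8ll8m>-'

This matches a word boundary (`\b`, zero-width); then one or more of a word character, then optionally a word character, then optionally the literal '7'; then one or more of a digit; then optionally a non-whitespace character; then one or more of a non-word character (lazy); then zero or more of a word character, then one or more of one of [l8] (lazy), then optionally the literal 'm' (captured).
Matches: at [0:22] → 'FVZZ71721@-;aaKIb8ll8m'.
Each match is replaced using the text its own group 1 captured.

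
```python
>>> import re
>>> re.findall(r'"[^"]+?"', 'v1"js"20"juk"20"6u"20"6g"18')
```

['"js"', '"juk"', '"6u"', '"6g"']

No capturing groups, so `findall` returns the 4 full match strings.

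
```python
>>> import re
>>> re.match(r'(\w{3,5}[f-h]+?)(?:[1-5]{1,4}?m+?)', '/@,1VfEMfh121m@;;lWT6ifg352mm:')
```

None

With `match`, the pattern is implicitly anchored at the beginning.
Here the string doesn't start with a match, so the call returns None.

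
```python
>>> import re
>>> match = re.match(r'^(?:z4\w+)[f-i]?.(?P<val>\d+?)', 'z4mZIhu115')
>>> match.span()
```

This matches anchored at the start of the string; then the literal 'z4', then one or more of a word character (non-capturing group); then optionally a character in [f-i], then any character; then one or more of a digit (lazy) (captured as 'val').
With `match`, the pattern is implicitly anchored at the beginning.
The match spans [0:10] → 'z4mZIhu115'.
Captured: group 1 = '5'.

(0, 10)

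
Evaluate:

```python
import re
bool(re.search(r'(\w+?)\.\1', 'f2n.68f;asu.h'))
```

False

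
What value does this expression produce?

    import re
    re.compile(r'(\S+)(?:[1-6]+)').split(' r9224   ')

With a capturing group present, the delimiter's captured portion is kept in the result list.

[' ', 'r922', '   ']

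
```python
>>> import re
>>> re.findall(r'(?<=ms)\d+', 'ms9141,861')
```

['9141']

Because the assertion is zero-width, the text it checks is not consumed and won't appear in the result.
Matches: at [2:6] → '9141'.
Since nothing is captured, `findall` lists the 1 matched substring directly.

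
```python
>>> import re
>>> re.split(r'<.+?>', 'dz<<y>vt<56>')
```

['dz', 'vt', '']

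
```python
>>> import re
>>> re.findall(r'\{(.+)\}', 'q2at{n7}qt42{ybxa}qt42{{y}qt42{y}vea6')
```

Scanning left to right: at [4:33] match '{n7}qt42{ybxa}qt42{{y}qt42{y}', group 1 = 'n7}qt42{ybxa}qt42{{y}qt42{y'.
Because there's exactly one group, `findall` drops the full match and keeps group 1 from the one hit.

['n7}qt42{ybxa}qt42{{y}qt42{y']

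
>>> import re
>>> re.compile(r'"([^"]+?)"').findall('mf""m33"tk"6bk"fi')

Scanning left to right: at [3:8] match '"m33"', group 1 = 'm33'; at [10:15] match '"6bk"', group 1 = '6bk'.
Because there's exactly one group, `findall` drops the full match and keeps group 1 from each hit.

['m33', '6bk']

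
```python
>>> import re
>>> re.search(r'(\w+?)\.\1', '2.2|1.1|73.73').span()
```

(0, 3)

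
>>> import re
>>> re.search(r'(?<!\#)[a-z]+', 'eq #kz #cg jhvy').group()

Because the assertion is negative and zero-width, positions next to the forbidden text are skipped.
The match spans [0:2] → 'eq'.

'eq'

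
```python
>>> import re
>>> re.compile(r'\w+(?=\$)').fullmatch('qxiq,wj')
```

None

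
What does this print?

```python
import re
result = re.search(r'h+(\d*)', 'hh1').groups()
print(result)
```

The match spans [0:3] → 'hh1'.
Captured: group 1 = '1'.

('1',)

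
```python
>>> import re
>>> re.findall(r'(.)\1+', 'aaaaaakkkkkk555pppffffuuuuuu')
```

['a', 'k', '5', 'p', 'f', 'u']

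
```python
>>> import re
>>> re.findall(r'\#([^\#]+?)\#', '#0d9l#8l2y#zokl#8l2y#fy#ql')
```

['0d9l', 'zokl', 'fy']

Scanning left to right: at [0:6] match '#0d9l#', group 1 = '0d9l'; at [10:16] match '#zokl#', group 1 = 'zokl'; at [20:24] match '#fy#', group 1 = 'fy'.
Because there's exactly one group, `findall` drops the full match and keeps group 1 from each hit.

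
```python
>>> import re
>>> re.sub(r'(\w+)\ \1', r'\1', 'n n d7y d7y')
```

'n d7y'

`\1` is not a pattern — it's the concrete string captured by group 1, re-applied verbatim.
`\1` in the replacement pulls in group 1's text for each match.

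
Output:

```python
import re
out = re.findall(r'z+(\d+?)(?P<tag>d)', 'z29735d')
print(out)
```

[('29735', 'd')]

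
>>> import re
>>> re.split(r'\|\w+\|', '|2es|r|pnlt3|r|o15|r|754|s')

['', 'r', 'r', 'r', 's']

Matches to split on: at [0:5] → '|2es|'; at [6:13] → '|pnlt3|'; at [14:19] → '|o15|'; at [20:25] → '|754|'.
The string is cut at each match, leaving 5 pieces.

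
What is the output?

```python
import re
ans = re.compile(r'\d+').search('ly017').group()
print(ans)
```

017

The pattern matches one or more of a digit.
Unlike `match`, `search` isn't anchored — it looks for the pattern anywhere in the string.
The match spans [2:5] → '017'.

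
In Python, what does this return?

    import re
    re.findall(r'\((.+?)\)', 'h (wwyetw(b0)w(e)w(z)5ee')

['wwyetw(b0', 'e', 'z']

A `+?`/`*?`/`{m,n}?` starts at its minimum and grows only as far as needed for what follows to match.
Walking the string: at [2:13] match '(wwyetw(b0)', group 1 = 'wwyetw(b0'; at [14:17] match '(e)', group 1 = 'e'; at [18:21] match '(z)', group 1 = 'z'.
Because there's exactly one group, `findall` drops the full match and keeps group 1 from each hit.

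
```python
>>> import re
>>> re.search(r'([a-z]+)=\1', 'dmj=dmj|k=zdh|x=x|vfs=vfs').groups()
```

('dmj',)

`\1` is not a pattern — it's the concrete string captured by group 1, re-applied verbatim.
Unlike `match`, `search` isn't anchored — it looks for the pattern anywhere in the string.
The match spans [0:7] → 'dmj=dmj'.
Captured: group 1 = 'dmj'.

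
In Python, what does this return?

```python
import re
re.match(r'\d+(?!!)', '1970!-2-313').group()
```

'197'

`re.match` won't scan ahead — the pattern has to work from the very first character.
The match spans [0:3] → '197'.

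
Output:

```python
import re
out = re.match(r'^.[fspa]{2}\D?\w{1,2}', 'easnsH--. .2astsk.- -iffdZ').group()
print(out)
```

easnsH

This matches anchored at the start of the string; then any character; then exactly 2 of one of [fspa], then optionally a non-digit; then 1 to 2 of a word character.
`re.match` won't scan ahead — the pattern has to work from the very first character.
The match spans [0:6] → 'easnsH'.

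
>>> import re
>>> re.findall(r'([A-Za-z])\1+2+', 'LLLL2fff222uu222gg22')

['L', 'f', 'u', 'g']

After group 1 captures some text, `\1` only succeeds where that same text appears again.
Because there's exactly one group, `findall` drops the full match and keeps group 1 from each hit.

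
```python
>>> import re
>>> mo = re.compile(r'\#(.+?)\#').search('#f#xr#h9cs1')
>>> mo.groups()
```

A non-greedy quantifier consumes as few characters as it can — just enough that the remainder of the pattern still matches from where it stops; whatever follows it matches normally.
`re.search` tries every starting position until one works.
The match spans [0:3] → '#f#'.
Captured: group 1 = 'f'.

('f',)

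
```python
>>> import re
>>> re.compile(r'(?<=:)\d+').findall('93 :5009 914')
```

The lookaround is zero-width — it requires the adjacent text to match without consuming it, so the asserted text isn't part of the match.
No capturing groups, so `findall` returns the 1 full match string.

['5009']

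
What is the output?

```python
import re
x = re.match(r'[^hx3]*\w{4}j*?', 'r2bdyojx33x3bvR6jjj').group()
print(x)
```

r2bdyojx33x

Pattern: zero or more of any character except [hx3]; then exactly 4 of a word character, then zero or more of the literal 'j' (lazy).
`re.match` only tries the pattern at the start of the string.
The match spans [0:11] → 'r2bdyojx33x'.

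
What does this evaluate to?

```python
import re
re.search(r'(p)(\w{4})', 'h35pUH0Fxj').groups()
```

The match spans [3:8] → 'pUH0F'.
Captured: group 1 = 'p', group 2 = 'UH0F'.

('p', 'UH0F')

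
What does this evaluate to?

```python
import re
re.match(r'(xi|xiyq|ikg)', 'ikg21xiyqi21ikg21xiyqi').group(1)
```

'ikg'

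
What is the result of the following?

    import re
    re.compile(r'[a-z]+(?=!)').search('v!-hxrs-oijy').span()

(0, 1)

Because the assertion is zero-width, the text it checks is not consumed and won't appear in the result.
The match spans [0:1] → 'v'.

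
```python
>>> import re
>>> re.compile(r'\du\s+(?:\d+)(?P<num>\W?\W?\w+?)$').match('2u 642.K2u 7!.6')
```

None

`re.match` only tries the pattern at the start of the string.
Here position 0 doesn't satisfy it, so the call returns None.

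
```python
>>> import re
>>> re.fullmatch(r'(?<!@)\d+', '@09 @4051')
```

Because the assertion is negative and zero-width, positions next to the forbidden text are skipped.
`fullmatch` succeeds only if the pattern covers the string from start to end.
Here there's no way to consume every character, so the call returns None.

None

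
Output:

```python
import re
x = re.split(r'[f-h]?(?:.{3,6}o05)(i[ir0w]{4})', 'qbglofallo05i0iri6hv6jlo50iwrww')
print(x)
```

['qb', 'i0iri', '6hv6jlo50iwrww']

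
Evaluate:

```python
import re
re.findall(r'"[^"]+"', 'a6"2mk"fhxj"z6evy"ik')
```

['"2mk"', '"z6evy"']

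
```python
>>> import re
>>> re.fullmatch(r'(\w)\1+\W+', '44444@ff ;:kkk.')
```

None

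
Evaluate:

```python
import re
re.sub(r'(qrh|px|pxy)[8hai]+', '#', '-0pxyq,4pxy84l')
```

'-0pxyq,4#4l'

Each match is replaced by '#'.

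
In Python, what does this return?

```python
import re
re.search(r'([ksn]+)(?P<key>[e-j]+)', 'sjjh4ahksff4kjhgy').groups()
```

('s', 'jjh')

The match spans [0:4] → 'sjjh'.
Captured: group 1 = 's', group 2 = 'jjh'.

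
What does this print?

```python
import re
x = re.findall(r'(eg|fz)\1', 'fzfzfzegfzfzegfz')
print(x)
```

A backreference is literal: `\1` must see the identical characters the first group matched.
With a single group, `findall` returns only what that group captured — 2 items.

['fz', 'fz']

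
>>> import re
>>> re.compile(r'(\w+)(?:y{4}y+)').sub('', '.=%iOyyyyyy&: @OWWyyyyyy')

'.=%&: @'

Each match is replaced by ''.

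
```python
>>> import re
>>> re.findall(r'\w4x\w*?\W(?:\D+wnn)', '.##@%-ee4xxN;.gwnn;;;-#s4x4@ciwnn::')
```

Pattern: a word character, then the literal '4x', then zero or more of a word character (lazy); then a non-word character; then one or more of a non-digit, then the literal 'wnn' (non-capturing group).
Matches: at [7:18] → 'e4xxN;.gwnn'; at [23:33] → 's4x4@ciwnn'.
With no groups in the pattern, `findall` gives back each whole match — 2 here.

['e4xxN;.gwnn', 's4x4@ciwnn']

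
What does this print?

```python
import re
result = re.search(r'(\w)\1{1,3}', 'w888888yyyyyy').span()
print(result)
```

`\1` has to match the exact text group 1 already captured.
The match spans [1:5] → '8888'.

(1, 5)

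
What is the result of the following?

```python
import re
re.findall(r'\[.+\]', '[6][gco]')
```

['[6][gco]']

No capturing groups, so `findall` returns the 1 full match string.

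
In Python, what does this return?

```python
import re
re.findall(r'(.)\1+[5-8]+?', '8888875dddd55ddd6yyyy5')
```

['8', 'd', 'd', 'y']

A backreference is literal: `\1` must see the identical characters the first group matched.
Matches: at [0:6] match '888887', group 1 = '8'; at [7:12] match 'dddd5', group 1 = 'd'; at [13:17] match 'ddd6', group 1 = 'd'; at [17:22] match 'yyyy5', group 1 = 'y'.
One capturing group, so `findall` returns just the captured substring from each match — 4 in all.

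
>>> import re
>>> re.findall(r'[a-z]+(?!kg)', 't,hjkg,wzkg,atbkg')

['t', 'hjkg', 'wzkg', 'atbkg']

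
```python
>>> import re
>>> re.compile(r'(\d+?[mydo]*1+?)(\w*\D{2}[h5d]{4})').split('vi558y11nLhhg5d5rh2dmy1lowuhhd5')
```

['vi', '558y1', '1nLhhg5d5rh2dmy1lowuhhd5', '']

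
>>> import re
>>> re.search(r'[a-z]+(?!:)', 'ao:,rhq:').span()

Because the assertion is negative and zero-width, positions next to the forbidden text are skipped.
The match spans [0:1] → 'a'.

(0, 1)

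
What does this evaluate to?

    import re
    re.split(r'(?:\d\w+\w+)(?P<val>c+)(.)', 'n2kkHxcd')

The pattern matches a digit, then one or more of a word character, then one or more of a word character (non-capturing group); then one or more of a literal 'c' (captured as 'val'); then any character (captured).
Matches to split on: at [1:8] → '2kkHxcd'.
The group in the pattern means `split` returns the separators' captures alongside the pieces.

['n', 'c', 'd', '']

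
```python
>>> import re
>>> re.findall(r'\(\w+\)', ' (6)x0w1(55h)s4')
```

['(6)', '(55h)']

Walking the string: at [1:4] → '(6)'; at [8:13] → '(55h)'.
`findall` yields the raw match text (2 of them) because the pattern has no groups.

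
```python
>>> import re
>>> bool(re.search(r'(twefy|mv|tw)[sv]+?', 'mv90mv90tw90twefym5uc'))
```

False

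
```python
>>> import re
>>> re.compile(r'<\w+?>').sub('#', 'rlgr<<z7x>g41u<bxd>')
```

'rlgr<#g41u#'

Matches: at [5:10] → '<z7x>'; at [14:19] → '<bxd>'.
Every occurrence is swapped for '#'.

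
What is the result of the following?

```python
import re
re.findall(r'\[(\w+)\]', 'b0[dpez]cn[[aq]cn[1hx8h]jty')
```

['dpez', 'aq', '1hx8h']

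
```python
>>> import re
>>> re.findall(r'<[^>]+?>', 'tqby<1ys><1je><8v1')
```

['<1ys>', '<1je>']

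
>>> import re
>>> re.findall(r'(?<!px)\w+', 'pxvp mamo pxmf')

['pxvp', 'mamo', 'pxmf']

`(?!…)`/`(?<!…)` only lets a position through if the neighbouring text does NOT match; no characters are consumed.
Walking the string: at [0:4] → 'pxvp'; at [5:9] → 'mamo'; at [10:14] → 'pxmf'.
Since nothing is captured, `findall` lists the 3 matched substrings directly.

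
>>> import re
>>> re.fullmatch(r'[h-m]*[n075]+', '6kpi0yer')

None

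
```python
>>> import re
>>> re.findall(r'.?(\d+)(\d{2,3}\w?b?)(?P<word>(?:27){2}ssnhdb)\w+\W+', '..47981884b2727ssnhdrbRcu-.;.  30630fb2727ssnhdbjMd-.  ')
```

[('306', '30fb', '2727ssnhdb')]

This matches optionally any character; then one or more of a digit (captured); then 2 to 3 of a digit, then optionally a word character, then optionally a literal 'b' (captured); then the literal '27' repeated 2 times, then the literal 'ssn', then the literal 'hdb' (captured as 'word'); then one or more of a word character, then one or more of a non-word character.
Walking the string: at [30:55] match ' 30630fb2727ssnhdbjMd-.  ', groups = ('306', '30fb', '2727ssnhdb').
`findall` packs the 3 group values into a tuple for every match.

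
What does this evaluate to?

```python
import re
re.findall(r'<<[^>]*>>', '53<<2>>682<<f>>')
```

['<<2>>', '<<f>>']

With no groups in the pattern, `findall` gives back each whole match — 2 here.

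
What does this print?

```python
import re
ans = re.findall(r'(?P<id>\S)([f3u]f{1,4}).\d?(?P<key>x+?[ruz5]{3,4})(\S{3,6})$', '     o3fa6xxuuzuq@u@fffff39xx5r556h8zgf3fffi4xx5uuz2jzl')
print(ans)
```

[('f', '3fff', 'xx5uuz', '2jzl')]

Pattern: a non-whitespace character (captured as 'id'); then one of [f3u], then 1 to 4 of the literal 'f' (captured); then any character, then optionally a digit; then one or more of the literal 'x' (lazy), then 3 to 4 of one of [ruz5] (captured as 'key'); then 3 to 6 of a non-whitespace character (captured); then anchored at the end.
Scanning left to right: at [38:55] match 'f3fffi4xx5uuz2jzl', groups = ('f', '3fff', 'xx5uuz', '2jzl').
`findall` packs the 4 group values into a tuple for every match.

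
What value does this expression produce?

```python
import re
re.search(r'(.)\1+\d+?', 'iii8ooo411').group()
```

'iii8'

`\1` is not a pattern — it's the concrete string captured by group 1, re-applied verbatim.
Unlike `match`, `search` isn't anchored — it looks for the pattern anywhere in the string.
The match spans [0:4] → 'iii8'.
Captured: group 1 = 'i'.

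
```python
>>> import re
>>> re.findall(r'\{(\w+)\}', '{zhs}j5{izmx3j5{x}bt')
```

Matches: at [0:5] match '{zhs}', group 1 = 'zhs'; at [15:18] match '{x}', group 1 = 'x'.
With a single group, `findall` returns only what that group captured — 2 items.

['zhs', 'x']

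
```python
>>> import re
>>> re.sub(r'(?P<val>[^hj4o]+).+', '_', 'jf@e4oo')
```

Pattern: one or more of any character except [hj4o] (captured as 'val'); then one or more of any character.
Matches: at [1:7] → 'f@e4oo'.
Every occurrence is swapped for '_'.

'j_'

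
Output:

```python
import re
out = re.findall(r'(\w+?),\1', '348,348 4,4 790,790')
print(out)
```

['348', '4', '790']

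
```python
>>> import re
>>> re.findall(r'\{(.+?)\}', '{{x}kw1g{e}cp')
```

['{x', 'e']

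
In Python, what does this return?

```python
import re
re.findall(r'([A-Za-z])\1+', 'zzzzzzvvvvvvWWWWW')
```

The backreference `\1` re-matches whatever the first group consumed, character for character.
Matches: at [0:6] match 'zzzzzz', group 1 = 'z'; at [6:12] match 'vvvvvv', group 1 = 'v'; at [12:17] match 'WWWWW', group 1 = 'W'.
With a single group, `findall` returns only what that group captured — 3 items.

['z', 'v', 'W']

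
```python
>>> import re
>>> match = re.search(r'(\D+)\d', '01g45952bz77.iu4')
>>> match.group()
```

'g4'

The pattern matches one or more of a non-digit (captured); then a digit.
`re.search` scans for the first position where the pattern succeeds.
The match spans [2:4] → 'g4'.
Captured: group 1 = 'g'.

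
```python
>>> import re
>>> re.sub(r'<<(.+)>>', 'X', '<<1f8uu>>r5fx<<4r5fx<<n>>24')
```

Every occurrence is swapped for 'X'.

'X24'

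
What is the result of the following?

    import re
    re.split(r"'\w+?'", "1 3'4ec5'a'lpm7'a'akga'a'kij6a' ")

Splitting on the pattern gives 5 pieces.

['1 3', 'a', 'a', 'a', ' ']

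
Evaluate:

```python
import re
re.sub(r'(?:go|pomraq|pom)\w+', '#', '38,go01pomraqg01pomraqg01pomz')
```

Matches: at [3:29] → 'go01pomraqg01pomraqg01pomz'.
`sub` substitutes '#' at each match site.

'38,#'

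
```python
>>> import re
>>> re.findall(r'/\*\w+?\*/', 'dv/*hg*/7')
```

With no groups in the pattern, `findall` gives back each whole match — 1 here.

['/*hg*/']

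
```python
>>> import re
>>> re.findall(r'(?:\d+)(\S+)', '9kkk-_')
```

['kkk-_']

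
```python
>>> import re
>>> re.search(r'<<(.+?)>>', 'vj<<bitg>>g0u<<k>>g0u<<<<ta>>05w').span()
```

`re.search` scans for the first position where the pattern succeeds.
The match spans [2:10] → '<<bitg>>'.
Captured: group 1 = 'bitg'.

(2, 10)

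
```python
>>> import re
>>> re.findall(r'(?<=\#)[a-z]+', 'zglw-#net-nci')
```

['net']

The `(?=…)`/`(?<=…)` assertion just peeks at neighbouring text; it doesn't advance the match position.
Walking the string: at [6:9] → 'net'.
No capturing groups, so `findall` returns the 1 full match string.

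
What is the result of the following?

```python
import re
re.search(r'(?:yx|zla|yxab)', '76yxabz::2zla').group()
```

'yx'

Branches in `(...|...)` are attempted left-to-right; the first branch that allows the whole pattern to succeed is taken.
`re.search` tries every starting position until one works.
The match spans [2:4] → 'yx'.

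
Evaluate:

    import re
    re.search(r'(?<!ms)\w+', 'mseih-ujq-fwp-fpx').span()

(0, 5)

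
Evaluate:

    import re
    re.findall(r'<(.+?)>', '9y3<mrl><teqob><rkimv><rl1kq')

The `?` after the quantifier makes it lazy — it takes as little as possible before letting the rest of the pattern try.
Matches: at [3:8] match '<mrl>', group 1 = 'mrl'; at [8:15] match '<teqob>', group 1 = 'teqob'; at [15:22] match '<rkimv>', group 1 = 'rkimv'.
Because there's exactly one group, `findall` drops the full match and keeps group 1 from each hit.

['mrl', 'teqob', 'rkimv']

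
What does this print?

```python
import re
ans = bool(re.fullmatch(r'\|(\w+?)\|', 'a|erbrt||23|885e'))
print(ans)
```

False

`re.fullmatch` requires the pattern to consume the entire string.
Here the string isn't matched end-to-end, so the call returns None, and `bool(None)` is False.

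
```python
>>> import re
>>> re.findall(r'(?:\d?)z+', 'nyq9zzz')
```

Pattern: optionally a digit (non-capturing group); then one or more of a literal 'z'.
Matches: at [3:7] → '9zzz'.
`findall` yields the raw match text (1 of them) because the pattern has no groups.

['9zzz']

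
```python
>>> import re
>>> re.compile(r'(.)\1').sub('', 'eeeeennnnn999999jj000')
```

'en0'

`\1` is not a pattern — it's the concrete string captured by group 1, re-applied verbatim.
Matches: at [0:2] → 'ee'; at [2:4] → 'ee'; at [5:7] → 'nn'; at [7:9] → 'nn'; at [10:12] → '99'; ….
Each match is replaced by ''.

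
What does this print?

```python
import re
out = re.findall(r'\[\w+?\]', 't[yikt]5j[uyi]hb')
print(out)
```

Matches: at [1:7] → '[yikt]'; at [9:14] → '[uyi]'.
`findall` yields the raw match text (2 of them) because the pattern has no groups.

['[yikt]', '[uyi]']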